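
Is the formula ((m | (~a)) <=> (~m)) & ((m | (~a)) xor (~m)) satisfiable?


Check all 4 assignments over {a, m}:
a | m | φ
---------
False | False | False
True | False | False
False | True | False
True | True | False
No assignment makes the formula true.

Unsatisfiable.


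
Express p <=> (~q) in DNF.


Step 1: p ↔ (¬q) is true exactly when both agree: (p ∧ (¬q)) ∨ (¬p ∧ ¬(¬q)).
Step 2: Eliminate any double negations (¬¬X = X).

(p & (~q)) | ((~p) & q)


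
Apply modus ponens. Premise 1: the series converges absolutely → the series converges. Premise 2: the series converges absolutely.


Modus ponens: from (P → Q) and P, infer Q.
P = 'the series converges absolutely' is asserted, and P → Q holds, so Q follows.

the series converges.


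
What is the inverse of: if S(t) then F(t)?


The inverse of (P → Q) is (¬P → ¬Q). It is equivalent to the converse, not to the original.
Here P = 'S(t)' and Q = 'F(t)'.

If not (S(t)), then not (F(t)).


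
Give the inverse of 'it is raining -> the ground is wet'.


The inverse of (P → Q) is (¬P → ¬Q). It is equivalent to the converse, not to the original.
Here P = 'it is raining' and Q = 'the ground is wet'.

If not (it is raining), then not (the ground is wet).


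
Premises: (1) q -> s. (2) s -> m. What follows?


Hypothetical syllogism: from (P → Q) and (Q → R), infer (P → R).
Chain the two implications through the shared middle term 's'.

q -> m


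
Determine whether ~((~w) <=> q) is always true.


Build the truth table over {q, w}:
q | w | φ
---------
False | False | True
True | False | False
False | True | False
True | True | True
Counterexample at row 2: with q=True, w=False, the formula is False.

No, it is not a tautology.


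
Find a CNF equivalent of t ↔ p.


Step 1: Rewrite t ↔ p as (t → p) ∧ (p → t).
Step 2: Rewrite each implication as a disjunction.

((¬t) ∨ p) ∧ ((¬p) ∨ t)


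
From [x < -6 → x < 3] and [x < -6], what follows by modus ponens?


Modus ponens: from (P → Q) and P, infer Q.
P = 'x < -6' is asserted, and P → Q holds, so Q follows.

x < 3.


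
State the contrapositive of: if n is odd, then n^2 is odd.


The contrapositive of (P → Q) is (¬Q → ¬P); it is logically equivalent to the original.
Here P = 'n is odd' and Q = 'n^2 is odd'.

If not (n^2 is odd), then not (n is odd).


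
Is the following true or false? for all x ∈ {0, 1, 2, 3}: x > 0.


Evaluate the predicate on each element: 0:F, 1:T, 2:T, 3:T.
Counterexample x = 0 fails the predicate.

F


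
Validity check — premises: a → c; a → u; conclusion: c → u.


This is (no valid rule). There exist truth assignments where the premises are all true but the conclusion is false.

Invalid.


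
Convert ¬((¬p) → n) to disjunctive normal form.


Step 1: Rewrite implication then negate: ¬(¬(¬p) ∨ n) = (¬p) ∧ ¬n.

(¬p) ∧ (¬n)


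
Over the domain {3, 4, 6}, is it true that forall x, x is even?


Evaluate the predicate on each element: 3:False, 4:True, 6:True.
Counterexample x = 3 fails the predicate.

False


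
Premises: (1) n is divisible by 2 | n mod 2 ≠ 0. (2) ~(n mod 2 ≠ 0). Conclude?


Disjunctive syllogism: from (P ∨ Q) and ¬P, infer Q.
One disjunct, 'n mod 2 ≠ 0', is ruled out; the other must hold.

n is divisible by 2


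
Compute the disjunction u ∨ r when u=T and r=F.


Disjunction is false only when both operands are false.
Substitute: u=T, r=F.
T ∨ F evaluates to T.

T


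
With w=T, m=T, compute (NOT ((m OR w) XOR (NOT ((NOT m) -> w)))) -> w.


Substitute w=T, m=T:
m OR w = T OR T = T
NOT m = F
(NOT m) -> w = F -> T = T
NOT ((NOT m) -> w) = F
(m OR w) XOR (NOT ((NOT m) -> w)) = T XOR F = T
NOT ((m OR w) XOR (NOT ((NOT m) -> w))) = F
(NOT ((m OR w) XOR (NOT ((NOT m) -> w)))) -> w = F -> T = T

T


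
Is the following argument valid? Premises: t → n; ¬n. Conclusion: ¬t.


This matches the form of modus tollens: the conclusion follows in every model of the premises.

Valid.


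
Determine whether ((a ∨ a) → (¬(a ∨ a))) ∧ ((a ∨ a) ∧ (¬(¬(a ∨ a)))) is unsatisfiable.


Truth table over {a}:
a | φ
-----
F | F
T | F
Every row is false.

Yes, it is a contradiction.


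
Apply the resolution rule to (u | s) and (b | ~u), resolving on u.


The clauses contain complementary literals u and ~u.
Resolution eliminates this pair and disjoins the remaining literals (merging duplicates).

(s | b)


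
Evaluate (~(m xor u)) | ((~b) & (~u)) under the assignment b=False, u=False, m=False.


Substitute b=False, u=False, m=False:
m xor u = False xor False = False
~(m xor u) = True
~b = True
~u = True
(~b) & (~u) = True & True = True
(~(m xor u)) | ((~b) & (~u)) = True | True = True

True


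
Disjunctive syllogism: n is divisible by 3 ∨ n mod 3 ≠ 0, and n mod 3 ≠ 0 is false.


Disjunctive syllogism: from (P ∨ Q) and ¬P, infer Q.
One disjunct, 'n mod 3 ≠ 0', is ruled out; the other must hold.

n is divisible by 3


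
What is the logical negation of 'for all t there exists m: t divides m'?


Negation flips each quantifier (∀↔∃) and negates the inner predicate.
¬(for all t there exists m: φ) = there exists t for all m: ¬φ.

there exists t for all m: NOT(t divides m)


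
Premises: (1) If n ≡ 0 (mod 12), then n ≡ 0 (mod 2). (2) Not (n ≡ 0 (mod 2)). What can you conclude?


Modus tollens: from (P → Q) and ¬Q, infer ¬P.
Q = 'n ≡ 0 (mod 2)' is denied; since P → Q, P must also fail.

Not (n ≡ 0 (mod 12)).


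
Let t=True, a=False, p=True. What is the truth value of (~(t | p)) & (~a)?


Substitute t=True, a=False, p=True:
t | p = True | True = True
~(t | p) = False
~a = True
(~(t | p)) & (~a) = False & True = False

False


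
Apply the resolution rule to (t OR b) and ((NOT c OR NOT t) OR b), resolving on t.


The clauses contain complementary literals t and NOTt.
Resolution eliminates this pair and disjoins the remaining literals (merging duplicates).

(b OR NOT c)


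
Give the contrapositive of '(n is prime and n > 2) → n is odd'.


The contrapositive of (P → Q) is (¬Q → ¬P); it is logically equivalent to the original.
Here P = '(n is prime and n > 2)' and Q = 'n is odd'.

If not (n is odd), then not ((n is prime and n > 2)).


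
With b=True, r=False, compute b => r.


Substitute b=True, r=False:
b => r = True => False = False

False


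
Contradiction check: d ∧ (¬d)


Truth table over {d}:
d | φ
-----
F | F
T | F
Every row is false.

Yes, it is a contradiction.


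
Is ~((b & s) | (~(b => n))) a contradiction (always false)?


Truth table over {b, n, s}:
b | n | s | φ
-------------
False | False | False | True
True | False | False | False
False | True | False | True
True | True | False | True
False | False | True | True
True | False | True | False
False | True | True | True
True | True | True | False
Satisfying assignment at row 1: b=False, n=False, s=False gives True.

No, it is not a contradiction.


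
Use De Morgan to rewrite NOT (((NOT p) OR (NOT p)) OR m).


De Morgan: the negation of a disjunction is the conjunction of the negations.
Distribute NOT across OR, flipping it to AND, and negate each literal.

(p AND p) AND (NOT m)


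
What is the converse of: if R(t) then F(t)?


The converse of (P → Q) is (Q → P). It is not in general equivalent to the original.
Here P = 'R(t)' and Q = 'F(t)'.

If F(t), then R(t).


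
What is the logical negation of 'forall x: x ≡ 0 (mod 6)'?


¬(forall x: φ) = exists x: ¬φ, and ¬(exists x: φ) = forall x: ¬φ.
Apply to the universal statement.

exists x: ~(x ≡ 0 (mod 6))


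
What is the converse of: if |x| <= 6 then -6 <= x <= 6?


The converse of (P → Q) is (Q → P). It is not in general equivalent to the original.
Here P = '|x| <= 6' and Q = '-6 <= x <= 6'.

If -6 <= x <= 6, then |x| <= 6.


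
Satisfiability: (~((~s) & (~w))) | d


Search for a satisfying assignment over {d, s, w}.
Try d=True, s=False, w=False: the formula evaluates to True.
A satisfying assignment exists.

Satisfiable.


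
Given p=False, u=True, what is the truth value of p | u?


Disjunction is false only when both operands are false.
Substitute: p=False, u=True.
False | True evaluates to True.

True


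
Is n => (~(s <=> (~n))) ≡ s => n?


Compare truth tables:
n | s | φ | ψ
-------------
False | False | True | True
True | False | False | True
False | True | True | False
True | True | True | True
They differ at row 2 (n=True, s=False): φ=False but ψ=True.

No, they are not logically equivalent.


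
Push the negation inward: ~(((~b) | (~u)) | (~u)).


De Morgan: the negation of a disjunction is the conjunction of the negations.
Distribute ~ across |, flipping it to &, and negate each literal.

(b & u) & u


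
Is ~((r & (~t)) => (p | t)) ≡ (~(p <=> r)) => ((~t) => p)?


Compare truth tables:
p | r | t | φ | ψ
-----------------
False | False | False | False | True
True | False | False | False | True
False | True | False | True | False
True | True | False | False | True
False | False | True | False | True
True | False | True | False | True
False | True | True | False | True
True | True | True | False | True
They differ at row 1 (p=False, r=False, t=False): φ=False but ψ=True.

No, they are not logically equivalent.


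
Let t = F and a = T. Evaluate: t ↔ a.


Biconditional is true when both operands have the same truth value.
Substitute: t=F, a=T.
F ↔ T evaluates to F.

F


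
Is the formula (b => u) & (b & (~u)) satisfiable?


Check all 4 assignments over {b, u}:
b | u | φ
---------
False | False | False
True | False | False
False | True | False
True | True | False
No assignment makes the formula true.

Unsatisfiable.


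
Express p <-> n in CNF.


Step 1: Rewrite p ↔ n as (p → n) ∧ (n → p).
Step 2: Rewrite each implication as a disjunction.

((NOT p) OR n) AND ((NOT n) OR p)


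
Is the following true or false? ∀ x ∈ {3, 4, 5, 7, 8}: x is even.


Evaluate the predicate on each element: 3:F, 4:T, 5:F, 7:F, 8:T.
Counterexample x = 3 fails the predicate.

F


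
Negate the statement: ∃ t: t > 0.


¬(∀ x: φ) = ∃ x: ¬φ, and ¬(∃ x: φ) = ∀ x: ¬φ.
Apply to the existential statement.

∀ t: ¬(t > 0)


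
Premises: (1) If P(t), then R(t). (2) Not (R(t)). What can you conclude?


Modus tollens: from (P → Q) and ¬Q, infer ¬P.
Q = 'R(t)' is denied; since P → Q, P must also fail.

Not (P(t)).


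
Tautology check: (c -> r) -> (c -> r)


Build the truth table over {c, r}:
c | r | φ
---------
F | F | T
T | F | T
F | T | T
T | T | T
Every row evaluates to true.

Yes, it is a tautology.


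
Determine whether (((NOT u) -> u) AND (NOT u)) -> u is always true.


Build the truth table over {u}:
u | φ
-----
F | T
T | T
Every row evaluates to true.

Yes, it is a tautology.


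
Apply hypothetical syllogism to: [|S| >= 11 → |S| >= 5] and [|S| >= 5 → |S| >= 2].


Hypothetical syllogism: from (P → Q) and (Q → R), infer (P → R).
Chain the two implications through the shared middle term '|S| >= 5'.

|S| >= 11 → |S| >= 2


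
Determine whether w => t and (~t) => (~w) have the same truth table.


Compare truth tables:
t | w | φ | ψ
-------------
False | False | True | True
True | False | True | True
False | True | False | False
True | True | True | True
The columns φ and ψ agree on every row.

Yes, they are logically equivalent.


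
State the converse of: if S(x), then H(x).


The converse of (P → Q) is (Q → P). It is not in general equivalent to the original.
Here P = 'S(x)' and Q = 'H(x)'.

If H(x), then S(x).


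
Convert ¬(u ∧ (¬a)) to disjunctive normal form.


Step 1: Apply De Morgan: ¬(u ∧ (¬a)) = ¬u ∨ ¬(¬a).
Step 2: Eliminate any double negations (¬¬X = X).

(¬u) ∨ a


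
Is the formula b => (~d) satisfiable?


Search for a satisfying assignment over {b, d}.
Try b=False, d=False: the formula evaluates to True.
A satisfying assignment exists.

Satisfiable.


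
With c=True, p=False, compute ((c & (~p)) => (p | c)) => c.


Substitute c=True, p=False:
~p = True
c & (~p) = True & True = True
p | c = False | True = True
(c & (~p)) => (p | c) = True => True = True
((c & (~p)) => (p | c)) => c = True => True = True

True


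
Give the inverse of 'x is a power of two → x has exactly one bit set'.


The inverse of (P → Q) is (¬P → ¬Q). It is equivalent to the converse, not to the original.
Here P = 'x is a power of two' and Q = 'x has exactly one bit set'.

If not (x is a power of two), then not (x has exactly one bit set).


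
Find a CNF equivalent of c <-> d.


Step 1: Rewrite c ↔ d as (c → d) ∧ (d → c).
Step 2: Rewrite each implication as a disjunction.

((NOT c) OR d) AND ((NOT d) OR c)


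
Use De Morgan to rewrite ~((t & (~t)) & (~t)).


De Morgan: the negation of a conjunction is the disjunction of the negations.
Distribute ~ across &, flipping it to |, and negate each literal.

((~t) | t) | t


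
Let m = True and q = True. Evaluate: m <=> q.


Biconditional is true when both operands have the same truth value.
Substitute: m=True, q=True.
True <=> True evaluates to True.

True


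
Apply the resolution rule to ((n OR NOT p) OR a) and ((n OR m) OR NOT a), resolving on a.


The clauses contain complementary literals a and NOTa.
Resolution eliminates this pair and disjoins the remaining literals (merging duplicates).

((NOT p OR n) OR m)


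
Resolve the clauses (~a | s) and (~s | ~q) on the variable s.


The clauses contain complementary literals s and ~s.
Resolution eliminates this pair and disjoins the remaining literals (merging duplicates).

(~a | ~q)


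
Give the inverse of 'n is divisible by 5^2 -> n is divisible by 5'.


The inverse of (P → Q) is (¬P → ¬Q). It is equivalent to the converse, not to the original.
Here P = 'n is divisible by 5^2' and Q = 'n is divisible by 5'.

If not (n is divisible by 5^2), then not (n is divisible by 5).


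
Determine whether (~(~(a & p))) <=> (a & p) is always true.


Build the truth table over {a, p}:
a | p | φ
---------
False | False | True
True | False | True
False | True | True
True | True | True
Every row evaluates to true.

Yes, it is a tautology.


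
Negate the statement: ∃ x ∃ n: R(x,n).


Negation flips each quantifier (∀↔∃) and negates the inner predicate.
¬(∃ x ∃ n: φ) = ∀ x ∀ n: ¬φ.

∀ x ∀ n: ¬(R(x,n))


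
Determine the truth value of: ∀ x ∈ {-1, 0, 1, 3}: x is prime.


Evaluate the predicate on each element: -1:F, 0:F, 1:F, 3:T.
Counterexample x = -1 fails the predicate.

F


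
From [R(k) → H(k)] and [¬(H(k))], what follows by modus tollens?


Modus tollens: from (P → Q) and ¬Q, infer ¬P.
Q = 'H(k)' is denied; since P → Q, P must also fail.

Not (R(k)).


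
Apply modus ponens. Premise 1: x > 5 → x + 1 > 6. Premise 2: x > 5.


Modus ponens: from (P → Q) and P, infer Q.
P = 'x > 5' is asserted, and P → Q holds, so Q follows.

x + 1 > 6.


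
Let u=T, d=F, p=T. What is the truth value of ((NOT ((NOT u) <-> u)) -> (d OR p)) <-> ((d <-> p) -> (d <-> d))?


Substitute u=T, d=F, p=T:
NOT u = F
(NOT u) <-> u = F <-> T = F
NOT ((NOT u) <-> u) = T
d OR p = F OR T = T
(NOT ((NOT u) <-> u)) -> (d OR p) = T -> T = T
d <-> p = F <-> T = F
d <-> d = F <-> F = T
(d <-> p) -> (d <-> d) = F -> T = T
((NOT ((NOT u) <-> u)) -> (d OR p)) <-> ((d <-> p) -> (d <-> d)) = T <-> T = T

T


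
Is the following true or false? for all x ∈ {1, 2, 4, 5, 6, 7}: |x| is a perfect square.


Evaluate the predicate on each element: 1:T, 2:F, 4:T, 5:F, 6:F, 7:F.
Counterexample x = 2 fails the predicate.

F


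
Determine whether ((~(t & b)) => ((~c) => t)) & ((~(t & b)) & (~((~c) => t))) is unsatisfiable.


Truth table over {b, c, t}:
b | c | t | φ
-------------
False | False | False | False
True | False | False | False
False | True | False | False
True | True | False | False
False | False | True | False
True | False | True | False
False | True | True | False
True | True | True | False
Every row is false.

Yes, it is a contradiction.


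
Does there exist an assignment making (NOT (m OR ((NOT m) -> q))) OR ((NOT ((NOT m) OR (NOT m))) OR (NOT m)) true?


Search for a satisfying assignment over {m, q}.
Try m=F, q=F: the formula evaluates to T.
A satisfying assignment exists.

Satisfiable.


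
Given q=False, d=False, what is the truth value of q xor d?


Exclusive or is true when exactly one operand is true.
Substitute: q=False, d=False.
False xor False evaluates to False.

False


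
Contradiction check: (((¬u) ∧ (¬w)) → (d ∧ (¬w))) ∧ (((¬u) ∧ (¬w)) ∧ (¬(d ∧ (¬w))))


Truth table over {d, u, w}:
d | u | w | φ
-------------
F | F | F | F
T | F | F | F
F | T | F | F
T | T | F | F
F | F | T | F
T | F | T | F
F | T | T | F
T | T | T | F
Every row is false.

Yes, it is a contradiction.


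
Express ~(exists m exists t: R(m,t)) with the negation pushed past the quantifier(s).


Negation flips each quantifier (∀↔∃) and negates the inner predicate.
¬(exists m exists t: φ) = forall m forall t: ¬φ.

forall m forall t: ~(R(m,t))


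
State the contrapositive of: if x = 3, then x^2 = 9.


The contrapositive of (P → Q) is (¬Q → ¬P); it is logically equivalent to the original.
Here P = 'x = 3' and Q = 'x^2 = 9'.

If not (x^2 = 9), then not (x = 3).


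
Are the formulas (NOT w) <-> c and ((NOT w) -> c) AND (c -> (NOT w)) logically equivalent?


Compare truth tables:
c | w | φ | ψ
-------------
F | F | F | F
T | F | T | T
F | T | T | T
T | T | F | F
The columns φ and ψ agree on every row.

Yes, they are logically equivalent.


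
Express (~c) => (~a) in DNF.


Step 1: Rewrite (¬c) → (¬a) as ¬(¬c) ∨ (¬a).
Step 2: Eliminate any double negations (¬¬X = X).

c | (~a)


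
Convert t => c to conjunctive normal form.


Step 1: Rewrite t → c as ¬t ∨ c.

(~t) | c


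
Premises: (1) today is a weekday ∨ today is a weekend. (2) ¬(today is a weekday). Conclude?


Disjunctive syllogism: from (P ∨ Q) and ¬P, infer Q.
One disjunct, 'today is a weekday', is ruled out; the other must hold.

today is a weekend


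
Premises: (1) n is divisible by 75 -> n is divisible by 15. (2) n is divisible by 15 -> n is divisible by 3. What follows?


Hypothetical syllogism: from (P → Q) and (Q → R), infer (P → R).
Chain the two implications through the shared middle term 'n is divisible by 15'.

n is divisible by 75 -> n is divisible by 3


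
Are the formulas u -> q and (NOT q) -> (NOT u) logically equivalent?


Compare truth tables:
q | u | φ | ψ
-------------
F | F | T | T
T | F | T | T
F | T | F | F
T | T | T | T
The columns φ and ψ agree on every row.

Yes, they are logically equivalent.


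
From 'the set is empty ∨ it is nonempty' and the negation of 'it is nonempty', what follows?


Disjunctive syllogism: from (P ∨ Q) and ¬P, infer Q.
One disjunct, 'it is nonempty', is ruled out; the other must hold.

the set is empty


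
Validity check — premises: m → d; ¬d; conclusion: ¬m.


This matches the form of modus tollens: the conclusion follows in every model of the premises.

Valid.


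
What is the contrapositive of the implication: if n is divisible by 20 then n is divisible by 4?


The contrapositive of (P → Q) is (¬Q → ¬P); it is logically equivalent to the original.
Here P = 'n is divisible by 20' and Q = 'n is divisible by 4'.

If not (n is divisible by 4), then not (n is divisible by 20).


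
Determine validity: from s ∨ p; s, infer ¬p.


This is affirming a disjunct (fallacy). There exist truth assignments where the premises are all true but the conclusion is false.

Invalid.


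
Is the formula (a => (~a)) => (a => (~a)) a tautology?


Build the truth table over {a}:
a | φ
-----
False | True
True | True
Every row evaluates to true.

Yes, it is a tautology.


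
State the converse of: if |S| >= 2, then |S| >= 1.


The converse of (P → Q) is (Q → P). It is not in general equivalent to the original.
Here P = '|S| >= 2' and Q = '|S| >= 1'.

If |S| >= 1, then |S| >= 2.


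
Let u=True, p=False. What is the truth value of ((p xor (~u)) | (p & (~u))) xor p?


Substitute u=True, p=False:
~u = False
p xor (~u) = False xor False = False
~u = False
p & (~u) = False & False = False
(p xor (~u)) | (p & (~u)) = False | False = False
((p xor (~u)) | (p & (~u))) xor p = False xor False = False

False


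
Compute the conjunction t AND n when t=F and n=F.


Conjunction is true only when both operands are true.
Substitute: t=F, n=F.
F AND F evaluates to F.

F


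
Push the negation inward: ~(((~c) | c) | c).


De Morgan: the negation of a disjunction is the conjunction of the negations.
Distribute ~ across |, flipping it to &, and negate each literal.

(c & (~c)) & (~c)


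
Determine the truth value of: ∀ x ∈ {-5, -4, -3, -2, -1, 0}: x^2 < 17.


Evaluate the predicate on each element: -5:F, -4:T, -3:T, -2:T, -1:T, 0:T.
Counterexample x = -5 fails the predicate.

F


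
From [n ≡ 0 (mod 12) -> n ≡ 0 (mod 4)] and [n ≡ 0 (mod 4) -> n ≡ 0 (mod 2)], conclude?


Hypothetical syllogism: from (P → Q) and (Q → R), infer (P → R).
Chain the two implications through the shared middle term 'n ≡ 0 (mod 4)'.

n ≡ 0 (mod 12) -> n ≡ 0 (mod 2)


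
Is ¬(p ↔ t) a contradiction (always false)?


Truth table over {p, t}:
p | t | φ
---------
F | F | F
T | F | T
F | T | T
T | T | F
Satisfying assignment at row 2: p=T, t=F gives T.

No, it is not a contradiction.


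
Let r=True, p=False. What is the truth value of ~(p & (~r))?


Substitute r=True, p=False:
~r = False
p & (~r) = False & False = False
~(p & (~r)) = True

True


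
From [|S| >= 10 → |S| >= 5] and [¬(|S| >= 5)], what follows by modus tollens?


Modus tollens: from (P → Q) and ¬Q, infer ¬P.
Q = '|S| >= 5' is denied; since P → Q, P must also fail.

Not (|S| >= 10).


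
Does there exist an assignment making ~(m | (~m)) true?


Check all 2 assignments over {m}:
m | φ
-----
False | False
True | False
No assignment makes the formula true.

Unsatisfiable.


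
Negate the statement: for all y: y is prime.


¬(for all x: φ) = there exists x: ¬φ, and ¬(there exists x: φ) = for all x: ¬φ.
Apply to the universal statement.

there exists y: NOT(y is prime)


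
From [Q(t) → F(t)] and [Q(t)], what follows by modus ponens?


Modus ponens: from (P → Q) and P, infer Q.
P = 'Q(t)' is asserted, and P → Q holds, so Q follows.

F(t).


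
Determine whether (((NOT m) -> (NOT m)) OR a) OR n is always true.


Build the truth table over {a, m, n}:
a | m | n | φ
-------------
F | F | F | T
T | F | F | T
F | T | F | T
T | T | F | T
F | F | T | T
T | F | T | T
F | T | T | T
T | T | T | T
Every row evaluates to true.

Yes, it is a tautology.


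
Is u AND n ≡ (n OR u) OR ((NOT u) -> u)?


Compare truth tables:
n | u | φ | ψ
-------------
F | F | F | F
T | F | F | T
F | T | F | T
T | T | T | T
They differ at row 2 (n=T, u=F): φ=F but ψ=T.

No, they are not logically equivalent.


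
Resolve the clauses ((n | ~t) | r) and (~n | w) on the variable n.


The clauses contain complementary literals n and ~n.
Resolution eliminates this pair and disjoins the remaining literals (merging duplicates).

((r | ~t) | w)


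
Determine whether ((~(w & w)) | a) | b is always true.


Build the truth table over {a, b, w}:
a | b | w | φ
-------------
False | False | False | True
True | False | False | True
False | True | False | True
True | True | False | True
False | False | True | False
True | False | True | True
False | True | True | True
True | True | True | True
Counterexample at row 5: with a=False, b=False, w=True, the formula is False.

No, it is not a tautology.


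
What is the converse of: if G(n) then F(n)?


The converse of (P → Q) is (Q → P). It is not in general equivalent to the original.
Here P = 'G(n)' and Q = 'F(n)'.

If F(n), then G(n).


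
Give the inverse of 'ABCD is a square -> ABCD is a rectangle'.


The inverse of (P → Q) is (¬P → ¬Q). It is equivalent to the converse, not to the original.
Here P = 'ABCD is a square' and Q = 'ABCD is a rectangle'.

If not (ABCD is a square), then not (ABCD is a rectangle).


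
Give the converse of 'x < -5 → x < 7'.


The converse of (P → Q) is (Q → P). It is not in general equivalent to the original.
Here P = 'x < -5' and Q = 'x < 7'.

If x < 7, then x < -5.


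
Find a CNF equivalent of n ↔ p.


Step 1: Rewrite n ↔ p as (n → p) ∧ (p → n).
Step 2: Rewrite each implication as a disjunction.

((¬n) ∨ p) ∧ ((¬p) ∨ n)


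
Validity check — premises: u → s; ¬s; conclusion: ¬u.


This matches the form of modus tollens: the conclusion follows in every model of the premises.

Valid.


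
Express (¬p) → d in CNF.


Step 1: Rewrite (¬p) → d as ¬(¬p) ∨ d.
Step 2: Eliminate any double negations (¬¬X = X).

p ∨ d


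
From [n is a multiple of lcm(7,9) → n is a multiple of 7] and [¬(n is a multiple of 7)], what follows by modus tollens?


Modus tollens: from (P → Q) and ¬Q, infer ¬P.
Q = 'n is a multiple of 7' is denied; since P → Q, P must also fail.

Not (n is a multiple of lcm(7,9)).


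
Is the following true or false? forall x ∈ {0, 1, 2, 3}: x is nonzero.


Evaluate the predicate on each element: 0:False, 1:True, 2:True, 3:True.
Counterexample x = 0 fails the predicate.

False


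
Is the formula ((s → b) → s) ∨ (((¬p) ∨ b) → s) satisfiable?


Search for a satisfying assignment over {b, p, s}.
Try b=F, p=T, s=F: the formula evaluates to T.
A satisfying assignment exists.

Satisfiable.


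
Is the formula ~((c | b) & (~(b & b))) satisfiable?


Search for a satisfying assignment over {b, c}.
Try b=False, c=False: the formula evaluates to True.
A satisfying assignment exists.

Satisfiable.


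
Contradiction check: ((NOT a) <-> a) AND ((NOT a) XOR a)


Truth table over {a}:
a | φ
-----
F | F
T | F
Every row is false.

Yes, it is a contradiction.


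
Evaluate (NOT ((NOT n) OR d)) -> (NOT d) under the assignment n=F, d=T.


Substitute n=F, d=T:
NOT n = T
(NOT n) OR d = T OR T = T
NOT ((NOT n) OR d) = F
NOT d = F
(NOT ((NOT n) OR d)) -> (NOT d) = F -> F = T

T


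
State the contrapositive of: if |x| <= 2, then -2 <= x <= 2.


The contrapositive of (P → Q) is (¬Q → ¬P); it is logically equivalent to the original.
Here P = '|x| <= 2' and Q = '-2 <= x <= 2'.

If not (-2 <= x <= 2), then not (|x| <= 2).


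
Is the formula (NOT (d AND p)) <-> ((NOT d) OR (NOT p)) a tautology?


Build the truth table over {d, p}:
d | p | φ
---------
F | F | T
T | F | T
F | T | T
T | T | T
Every row evaluates to true.

Yes, it is a tautology.


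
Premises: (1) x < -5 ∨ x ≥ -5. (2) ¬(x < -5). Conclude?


Disjunctive syllogism: from (P ∨ Q) and ¬P, infer Q.
One disjunct, 'x < -5', is ruled out; the other must hold.

x ≥ -5


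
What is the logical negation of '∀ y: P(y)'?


¬(∀ x: φ) = ∃ x: ¬φ, and ¬(∃ x: φ) = ∀ x: ¬φ.
Apply to the universal statement.

∃ y: ¬(P(y))


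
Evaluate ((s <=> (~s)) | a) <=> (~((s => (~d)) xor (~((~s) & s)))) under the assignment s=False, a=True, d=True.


Substitute s=False, a=True, d=True:
… (earlier sub-steps elided)
s <=> (~s) = False <=> True = False
(s <=> (~s)) | a = False | True = True
~d = False
s => (~d) = False => False = True
~s = True
(~s) & s = True & False = False
~((~s) & s) = True
(s => (~d)) xor (~((~s) & s)) = True xor True = False
~((s => (~d)) xor (~((~s) & s))) = True
((s <=> (~s)) | a) <=> (~((s => (~d)) xor (~((~s) & s)))) = True <=> True = True

True


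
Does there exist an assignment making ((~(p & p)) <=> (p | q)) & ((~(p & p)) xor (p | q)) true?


Check all 4 assignments over {p, q}:
p | q | φ
---------
False | False | False
True | False | False
False | True | False
True | True | False
No assignment makes the formula true.

Unsatisfiable.


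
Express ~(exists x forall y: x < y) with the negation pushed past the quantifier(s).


Negation flips each quantifier (∀↔∃) and negates the inner predicate.
¬(exists x forall y: φ) = forall x exists y: ¬φ.

forall x exists y: ~(x < y)


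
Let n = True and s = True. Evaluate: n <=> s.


Biconditional is true when both operands have the same truth value.
Substitute: n=True, s=True.
True <=> True evaluates to True.

True


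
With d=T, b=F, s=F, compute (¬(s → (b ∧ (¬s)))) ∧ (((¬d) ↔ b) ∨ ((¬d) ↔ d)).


Substitute d=T, b=F, s=F:
¬s = T
b ∧ (¬s) = F ∧ T = F
s → (b ∧ (¬s)) = F → F = T
¬(s → (b ∧ (¬s))) = F
¬d = F
(¬d) ↔ b = F ↔ F = T
¬d = F
(¬d) ↔ d = F ↔ T = F
((¬d) ↔ b) ∨ ((¬d) ↔ d) = T ∨ F = T
(¬(s → (b ∧ (¬s)))) ∧ (((¬d) ↔ b) ∨ ((¬d) ↔ d)) = F ∧ T = F

F


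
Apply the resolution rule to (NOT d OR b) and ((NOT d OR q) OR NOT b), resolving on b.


The clauses contain complementary literals b and NOTb.
Resolution eliminates this pair and disjoins the remaining literals (merging duplicates).

(NOT d OR q)


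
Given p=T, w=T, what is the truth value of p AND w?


Conjunction is true only when both operands are true.
Substitute: p=T, w=T.
T AND T evaluates to T.

T


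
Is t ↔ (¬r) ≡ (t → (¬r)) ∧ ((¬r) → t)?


Compare truth tables:
r | t | φ | ψ
-------------
F | F | F | F
T | F | T | T
F | T | T | T
T | T | F | F
The columns φ and ψ agree on every row.

Yes, they are logically equivalent.


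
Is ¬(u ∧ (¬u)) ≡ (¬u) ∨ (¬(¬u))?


Compare truth tables:
u | φ | ψ
---------
F | T | T
T | T | T
The columns φ and ψ agree on every row.

Yes, they are logically equivalent.


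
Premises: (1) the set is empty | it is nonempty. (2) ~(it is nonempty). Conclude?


Disjunctive syllogism: from (P ∨ Q) and ¬P, infer Q.
One disjunct, 'it is nonempty', is ruled out; the other must hold.

the set is empty


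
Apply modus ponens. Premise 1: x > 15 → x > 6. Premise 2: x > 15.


Modus ponens: from (P → Q) and P, infer Q.
P = 'x > 15' is asserted, and P → Q holds, so Q follows.

x > 6.


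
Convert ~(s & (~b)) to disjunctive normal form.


Step 1: Apply De Morgan: ¬(s ∧ (¬b)) = ¬s ∨ ¬(¬b).
Step 2: Eliminate any double negations (¬¬X = X).

(~s) | b


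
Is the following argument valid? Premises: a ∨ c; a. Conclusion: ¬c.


This is affirming a disjunct (fallacy). There exist truth assignments where the premises are all true but the conclusion is false.

Invalid.


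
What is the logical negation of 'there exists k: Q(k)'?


¬(for all x: φ) = there exists x: ¬φ, and ¬(there exists x: φ) = for all x: ¬φ.
Apply to the existential statement.

for all k: NOT(Q(k))


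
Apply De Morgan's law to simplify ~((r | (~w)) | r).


De Morgan: the negation of a disjunction is the conjunction of the negations.
Distribute ~ across |, flipping it to &, and negate each literal.

((~r) & w) & (~r)


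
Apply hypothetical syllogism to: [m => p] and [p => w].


Hypothetical syllogism: from (P → Q) and (Q → R), infer (P → R).
Chain the two implications through the shared middle term 'p'.

m => w


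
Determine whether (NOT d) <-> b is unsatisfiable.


Truth table over {b, d}:
b | d | φ
---------
F | F | F
T | F | T
F | T | T
T | T | F
Satisfying assignment at row 2: b=T, d=F gives T.

No, it is not a contradiction.


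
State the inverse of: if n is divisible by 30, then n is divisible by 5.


The inverse of (P → Q) is (¬P → ¬Q). It is equivalent to the converse, not to the original.
Here P = 'n is divisible by 30' and Q = 'n is divisible by 5'.

If not (n is divisible by 30), then not (n is divisible by 5).


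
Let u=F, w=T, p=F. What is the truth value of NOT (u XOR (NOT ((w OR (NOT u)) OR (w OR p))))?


Substitute u=F, w=T, p=F:
NOT u = T
w OR (NOT u) = T OR T = T
w OR p = T OR F = T
(w OR (NOT u)) OR (w OR p) = T OR T = T
NOT ((w OR (NOT u)) OR (w OR p)) = F
u XOR (NOT ((w OR (NOT u)) OR (w OR p))) = F XOR F = F
NOT (u XOR (NOT ((w OR (NOT u)) OR (w OR p)))) = T

T


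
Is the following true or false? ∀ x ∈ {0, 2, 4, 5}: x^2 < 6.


Evaluate the predicate on each element: 0:T, 2:T, 4:F, 5:F.
Counterexample x = 4 fails the predicate.

F


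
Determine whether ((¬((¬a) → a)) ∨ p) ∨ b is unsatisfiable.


Truth table over {a, b, p}:
a | b | p | φ
-------------
F | F | F | T
T | F | F | F
F | T | F | T
T | T | F | T
F | F | T | T
T | F | T | T
F | T | T | T
T | T | T | T
Satisfying assignment at row 1: a=F, b=F, p=F gives T.

No, it is not a contradiction.


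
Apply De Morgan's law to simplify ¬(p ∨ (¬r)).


De Morgan: the negation of a disjunction is the conjunction of the negations.
Distribute ¬ across ∨, flipping it to ∧, and negate each literal.

(¬p) ∧ r


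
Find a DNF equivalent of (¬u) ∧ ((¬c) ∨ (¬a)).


Step 1: Distribute ∧ over ∨: (¬u) ∧ ((¬c) ∨ (¬a)) = ((¬u) ∧ (¬c)) ∨ ((¬u) ∧ (¬a)).

((¬u) ∧ (¬c)) ∨ ((¬u) ∧ (¬a))


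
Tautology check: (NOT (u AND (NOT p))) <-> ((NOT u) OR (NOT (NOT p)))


Build the truth table over {p, u}:
p | u | φ
---------
F | F | T
T | F | T
F | T | T
T | T | T
Every row evaluates to true.

Yes, it is a tautology.


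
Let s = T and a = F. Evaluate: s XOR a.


Exclusive or is true when exactly one operand is true.
Substitute: s=T, a=F.
T XOR F evaluates to T.

T


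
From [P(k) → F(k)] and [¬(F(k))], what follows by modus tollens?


Modus tollens: from (P → Q) and ¬Q, infer ¬P.
Q = 'F(k)' is denied; since P → Q, P must also fail.

Not (P(k)).


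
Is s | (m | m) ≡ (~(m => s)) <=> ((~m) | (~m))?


Compare truth tables:
m | s | φ | ψ
-------------
False | False | False | False
True | False | True | False
False | True | True | False
True | True | True | True
They differ at row 2 (m=True, s=False): φ=True but ψ=False.

No, they are not logically equivalent.


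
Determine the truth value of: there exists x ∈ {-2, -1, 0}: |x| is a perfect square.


Evaluate the predicate on each element: -2:F, -1:T, 0:T.
Witness x = -1 satisfies the predicate.

T


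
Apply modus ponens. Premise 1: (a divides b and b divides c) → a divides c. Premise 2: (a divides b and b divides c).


Modus ponens: from (P → Q) and P, infer Q.
P = '(a divides b and b divides c)' is asserted, and P → Q holds, so Q follows.

a divides c.


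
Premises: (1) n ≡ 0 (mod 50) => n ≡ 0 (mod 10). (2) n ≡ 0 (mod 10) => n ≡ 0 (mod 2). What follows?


Hypothetical syllogism: from (P → Q) and (Q → R), infer (P → R).
Chain the two implications through the shared middle term 'n ≡ 0 (mod 10)'.

n ≡ 0 (mod 50) => n ≡ 0 (mod 2)


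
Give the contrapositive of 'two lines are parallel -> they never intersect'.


The contrapositive of (P → Q) is (¬Q → ¬P); it is logically equivalent to the original.
Here P = 'two lines are parallel' and Q = 'they never intersect'.

If not (they never intersect), then not (two lines are parallel).


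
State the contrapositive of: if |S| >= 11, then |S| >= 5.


The contrapositive of (P → Q) is (¬Q → ¬P); it is logically equivalent to the original.
Here P = '|S| >= 11' and Q = '|S| >= 5'.

If not (|S| >= 5), then not (|S| >= 11).


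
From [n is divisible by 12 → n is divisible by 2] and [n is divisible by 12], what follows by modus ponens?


Modus ponens: from (P → Q) and P, infer Q.
P = 'n is divisible by 12' is asserted, and P → Q holds, so Q follows.

n is divisible by 2.


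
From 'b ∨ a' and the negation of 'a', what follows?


Disjunctive syllogism: from (P ∨ Q) and ¬P, infer Q.
One disjunct, 'a', is ruled out; the other must hold.

b


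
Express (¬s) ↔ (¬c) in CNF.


Step 1: Rewrite (¬s) ↔ (¬c) as ((¬s) → (¬c)) ∧ ((¬c) → (¬s)).
Step 2: Rewrite each implication as a disjunction.
Step 3: Eliminate any double negations (¬¬X = X).

(s ∨ (¬c)) ∧ (c ∨ (¬s))


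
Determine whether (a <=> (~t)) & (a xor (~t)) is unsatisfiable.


Truth table over {a, t}:
a | t | φ
---------
False | False | False
True | False | False
False | True | False
True | True | False
Every row is false.

Yes, it is a contradiction.


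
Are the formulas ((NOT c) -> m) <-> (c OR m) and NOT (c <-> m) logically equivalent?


Compare truth tables:
c | m | φ | ψ
-------------
F | F | T | F
T | F | T | T
F | T | T | T
T | T | T | F
They differ at row 1 (c=F, m=F): φ=T but ψ=F.

No, they are not logically equivalent.


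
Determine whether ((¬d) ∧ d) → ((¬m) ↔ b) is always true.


Build the truth table over {b, d, m}:
b | d | m | φ
-------------
F | F | F | T
T | F | F | T
F | T | F | T
T | T | F | T
F | F | T | T
T | F | T | T
F | T | T | T
T | T | T | T
Every row evaluates to true.

Yes, it is a tautology.


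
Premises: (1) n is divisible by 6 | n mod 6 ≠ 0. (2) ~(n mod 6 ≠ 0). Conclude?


Disjunctive syllogism: from (P ∨ Q) and ¬P, infer Q.
One disjunct, 'n mod 6 ≠ 0', is ruled out; the other must hold.

n is divisible by 6


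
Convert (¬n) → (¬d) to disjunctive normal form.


Step 1: Rewrite (¬n) → (¬d) as ¬(¬n) ∨ (¬d).
Step 2: Eliminate any double negations (¬¬X = X).

n ∨ (¬d)


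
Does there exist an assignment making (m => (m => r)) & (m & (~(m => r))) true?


Check all 4 assignments over {m, r}:
m | r | φ
---------
False | False | False
True | False | False
False | True | False
True | True | False
No assignment makes the formula true.

Unsatisfiable.


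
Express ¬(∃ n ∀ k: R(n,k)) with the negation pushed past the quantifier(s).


Negation flips each quantifier (∀↔∃) and negates the inner predicate.
¬(∃ n ∀ k: φ) = ∀ n ∃ k: ¬φ.

∀ n ∃ k: ¬(R(n,k))


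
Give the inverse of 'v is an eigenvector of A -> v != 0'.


The inverse of (P → Q) is (¬P → ¬Q). It is equivalent to the converse, not to the original.
Here P = 'v is an eigenvector of A' and Q = 'v != 0'.

If not (v is an eigenvector of A), then not (v != 0).


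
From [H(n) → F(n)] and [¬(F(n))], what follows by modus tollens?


Modus tollens: from (P → Q) and ¬Q, infer ¬P.
Q = 'F(n)' is denied; since P → Q, P must also fail.

Not (H(n)).


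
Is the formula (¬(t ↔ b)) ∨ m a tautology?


Build the truth table over {b, m, t}:
b | m | t | φ
-------------
F | F | F | F
T | F | F | T
F | T | F | T
T | T | F | T
F | F | T | T
T | F | T | F
F | T | T | T
T | T | T | T
Counterexample at row 1: with b=F, m=F, t=F, the formula is F.

No, it is not a tautology.


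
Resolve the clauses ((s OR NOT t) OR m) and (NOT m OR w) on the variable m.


The clauses contain complementary literals m and NOTm.
Resolution eliminates this pair and disjoins the remaining literals (merging duplicates).

((NOT t OR s) OR w)


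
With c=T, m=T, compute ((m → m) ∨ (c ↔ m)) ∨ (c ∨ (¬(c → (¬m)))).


Substitute c=T, m=T:
m → m = T → T = T
c ↔ m = T ↔ T = T
(m → m) ∨ (c ↔ m) = T ∨ T = T
¬m = F
c → (¬m) = T → F = F
¬(c → (¬m)) = T
c ∨ (¬(c → (¬m))) = T ∨ T = T
((m → m) ∨ (c ↔ m)) ∨ (c ∨ (¬(c → (¬m)))) = T ∨ T = T

T


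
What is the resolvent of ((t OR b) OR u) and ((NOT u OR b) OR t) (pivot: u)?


The clauses contain complementary literals u and NOTu.
Resolution eliminates this pair and disjoins the remaining literals (merging duplicates).

(b OR t)
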